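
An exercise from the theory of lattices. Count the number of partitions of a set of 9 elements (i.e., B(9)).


B(n) = number of set partitions of an n-element set.
B(n) satisfies the recurrence: B(n+1) = sum_k C(n,k)*B(k).
B(9) = 21147


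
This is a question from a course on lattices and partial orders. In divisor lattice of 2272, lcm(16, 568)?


Join=lcm.
gcd(16,568)=8
lcm=1136


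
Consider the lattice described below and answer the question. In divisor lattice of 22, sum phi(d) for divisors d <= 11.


Divisors of 22 up to 11: [1, 2, 11]
phi values: [1, 1, 10]
Sum = 12


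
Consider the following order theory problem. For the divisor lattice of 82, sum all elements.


sigma(n) = sum of divisors.
Divisors of 82: [1, 2, 41, 82]
Sum = 126


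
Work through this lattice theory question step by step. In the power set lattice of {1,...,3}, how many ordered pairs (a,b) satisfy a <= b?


The order relation is {(a,b) : a <= b}, reflexive so it includes (a,a).
Examples: ({},{}), ({},{1,2}), ({},{1,2,3}), ({},{1,3}), ({},{1}), ...
Total ordered pairs: 27


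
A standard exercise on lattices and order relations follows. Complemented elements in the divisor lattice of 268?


An element a is complemented if some b has a meet b = bottom, a join b = top.
a is complemented iff gcd(a, n/a)=1, i.e. a is a unitary divisor of 268.
Complemented elements: 1, 4, 67, 268
Count: 4


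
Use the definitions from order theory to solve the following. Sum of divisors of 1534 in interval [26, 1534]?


Interval [26,1534] in divisors of 1534: [26, 1534]
Sum = 1560


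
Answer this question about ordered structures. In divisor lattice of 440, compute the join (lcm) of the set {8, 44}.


In a divisor lattice, join = lcm (least common multiple).
Compute lcm iteratively: start with first element, then lcm(current, next).
Elements: [8, 44]
lcm(8,44) = 88
Final lcm = 88


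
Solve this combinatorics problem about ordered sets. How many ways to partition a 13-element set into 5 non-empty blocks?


S(n,k) = k*S(n-1,k) + S(n-1,k-1).
S(12,5) = 1379400, S(12,4) = 611501
S(13,5) = 5*1379400 + 611501 = 6897000 + 611501
S(13,5) = 7508501


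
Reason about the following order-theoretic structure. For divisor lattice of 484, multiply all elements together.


Divisors of 484: [1, 2, 4, 11, 22, 44, 121, 242, 484]
Product = n^(d(n)/2) = 484^(9/2)
Product = 1207269217792


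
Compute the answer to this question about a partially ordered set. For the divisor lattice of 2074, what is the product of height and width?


Height = length of longest chain minus 1; width = size of largest antichain.
A maximum chain: 1 | 61 | 1037 | 2074  (height 3).
A maximum antichain: {2, 17, 61}  (width 3).
Product = 3 * 3 = 9


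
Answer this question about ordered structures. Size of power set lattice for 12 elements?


Power set = 2^n.
2^12 = 4096


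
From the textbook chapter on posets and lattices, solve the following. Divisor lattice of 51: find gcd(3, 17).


In a divisor lattice, meet = gcd (greatest common divisor).
By Euclidean algorithm or factoring: gcd(3,17) = 1


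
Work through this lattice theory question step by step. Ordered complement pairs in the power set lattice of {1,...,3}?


Complement pair (a,b): a meet b = bottom, a join b = top.
Here: A intersect B = {} and A union B = {1,...,3}.
Pairs found: ({},{1,2,3}), ({1},{2,3}), ({2},{1,3}), ({3},{1,2}), ... (4 more)
Total ordered pairs: 8


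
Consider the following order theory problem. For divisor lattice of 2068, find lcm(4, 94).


In a divisor lattice, join = lcm (least common multiple).
Compute lcm iteratively: start with first element, then lcm(current, next).
Elements: [4, 94]
lcm(4,94) = 188
Final lcm = 188


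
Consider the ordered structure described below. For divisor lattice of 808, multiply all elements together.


Divisors of 808: [1, 2, 4, 8, 101, 202, 404, 808]
Product = n^(d(n)/2) = 808^(8/2)
Product = 426231402496


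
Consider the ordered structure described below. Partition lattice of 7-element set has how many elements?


B(n) = number of set partitions of an n-element set.
B(n) satisfies the recurrence: B(n+1) = sum_k C(n,k)*B(k).
B(7) = 877


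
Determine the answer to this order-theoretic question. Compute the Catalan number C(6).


C(n) = C(2n, n) / (n+1).
C(12, 6) = 924
C(6) = 924 / 7 = 132


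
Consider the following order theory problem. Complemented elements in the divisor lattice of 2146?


An element a is complemented if some b has a meet b = bottom, a join b = top.
a is complemented iff gcd(a, n/a)=1, i.e. a is a unitary divisor of 2146.
Complemented elements: 1, 2, 29, 37, 58, 74, ... (2 more)
Count: 8


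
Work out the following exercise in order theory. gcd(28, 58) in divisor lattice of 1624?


Meet=gcd.
gcd(28,58)=2


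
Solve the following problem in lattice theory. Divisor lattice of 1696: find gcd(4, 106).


In a divisor lattice, meet = gcd (greatest common divisor).
By Euclidean algorithm or factoring: gcd(4,106) = 2


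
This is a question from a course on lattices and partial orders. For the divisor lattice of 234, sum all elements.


sigma(n) = sum of divisors.
Divisors of 234: [1, 2, 3, 6, 9, 13, 18, 26, 39, 78, 117, 234]
Sum = 546


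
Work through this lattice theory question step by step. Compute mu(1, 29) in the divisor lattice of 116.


In a divisor lattice, mu(a,b) = mu(b/a) where mu is the classical Mobius function.
b/a = 29/1 = 29
Prime factorization of 29: primes [29]
29 is squarefree with 1 prime factor(s), so mu(29) = (-1)^1 = -1


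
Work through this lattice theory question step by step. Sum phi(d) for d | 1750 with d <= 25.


Divisors of 1750 up to 25: [1, 2, 5, 7, 10, 14, 25]
phi values: [1, 1, 4, 6, 4, 6, 20]
Sum = 42


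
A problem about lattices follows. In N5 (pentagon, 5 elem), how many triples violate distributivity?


Distributive law: a ^ (b v c) = (a ^ b) v (a ^ c).
Check all 5^3 = 125 ordered triples (a,b,c).
  e.g. a=b, b=a, c=c: lhs=b != rhs=a
  e.g. a=b, b=c, c=a: lhs=b != rhs=a
Total violating triples: 2


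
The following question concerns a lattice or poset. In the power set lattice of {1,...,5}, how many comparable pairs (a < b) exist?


A comparable pair {a,b} has a < b or b < a in the order.
Count unordered pairs where one element is strictly below the other.
Examples: {{},{1}}, {{},{2}}, {{},{3}}, {{},{4}}, ...
Total comparable pairs: 211


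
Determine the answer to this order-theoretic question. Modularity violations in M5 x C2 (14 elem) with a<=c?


Modular law: if a <= c then a v (b ^ c) = (a v b) ^ c.
Check all triples (a,b,c) with a <= c among 14 elements.
This lattice is modular (diamonds M_m and their chain-products are modular).
Total violating triples: 0


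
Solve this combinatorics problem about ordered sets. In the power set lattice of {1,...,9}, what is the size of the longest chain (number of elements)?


A chain is a totally ordered subset; we count the number of elements in a maximum chain.
Compute, for each element x, the size of the longest chain ending at x:
  {}: 1
  {1}: 2
  {2}: 2
  {3}: 2
  {4}: 2
  {5}: 2
  ...
A maximum chain: {} < {1} < {1,2} < {1,2,3} < {1,2,3,4} < {1,2,3,4,5} < {1,2,3,4,5,6} < {1,2,3,4,5,6,7} < {1,2,3,4,5,6,7,8} < {1,2,3,4,5,6,7,8,9}
Number of elements in the longest chain: 10


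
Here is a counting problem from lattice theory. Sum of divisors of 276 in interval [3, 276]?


Interval [3,276] in divisors of 276: [3, 6, 12, 69, 138, 276]
Sum = 504


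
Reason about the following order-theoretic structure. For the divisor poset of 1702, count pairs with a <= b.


The order relation is {(a,b) : a <= b}, reflexive so it includes (a,a).
Examples: (1,1), (1,1702), (1,2), (1,23), (1,37), ...
Total ordered pairs: 27


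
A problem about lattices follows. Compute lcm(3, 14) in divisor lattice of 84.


In a divisor lattice, join = lcm (least common multiple).
gcd(3,14) = 1
lcm(3,14) = 3*14/gcd = 42/1 = 42


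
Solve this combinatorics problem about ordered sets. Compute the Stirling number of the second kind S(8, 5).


S(n,k) = k*S(n-1,k) + S(n-1,k-1).
S(7,5) = 140, S(7,4) = 350
S(8,5) = 5*140 + 350 = 700 + 350
S(8,5) = 1050


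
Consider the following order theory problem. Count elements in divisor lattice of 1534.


Divisors of 1534: [1, 2, 13, 26, 59, 118, 767, 1534]
Count: 8


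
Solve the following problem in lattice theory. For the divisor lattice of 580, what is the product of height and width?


Height = length of longest chain minus 1; width = size of largest antichain.
A maximum chain: 1 | 29 | 145 | 290 | 580  (height 4).
A maximum antichain: {4, 10, 58, 145}  (width 4).
Product = 4 * 4 = 16


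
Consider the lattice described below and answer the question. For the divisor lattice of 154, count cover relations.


A cover relation a -< b holds when a < b with no c strictly between.
Cover relations:
  1 -< 2
  1 -< 7
  1 -< 11
  2 -< 14
  2 -< 22
  7 -< 14
  7 -< 77
  11 -< 22
  ...4 more
Total: 12


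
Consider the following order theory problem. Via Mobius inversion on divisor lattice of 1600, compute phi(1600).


phi(n) = n * prod_{p|n} (1 - 1/p).
Prime divisors of 1600: [2, 5]
phi(1600) = 1600 * (1 - 1/2) * (1 - 1/5)
phi(1600) = 640


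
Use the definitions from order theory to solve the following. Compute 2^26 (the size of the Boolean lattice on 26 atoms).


Power set = 2^n.
2^26 = 67108864


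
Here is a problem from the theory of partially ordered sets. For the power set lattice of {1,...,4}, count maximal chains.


A maximal chain goes from the minimum element to a maximal element via cover relations.
Counting all min-to-max paths in the cover graph.
Total maximal chains: 24


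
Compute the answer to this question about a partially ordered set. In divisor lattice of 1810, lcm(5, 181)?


Join=lcm.
gcd(5,181)=1
lcm=905


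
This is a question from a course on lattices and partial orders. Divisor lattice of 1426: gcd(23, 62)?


Meet=gcd.
gcd(23,62)=1


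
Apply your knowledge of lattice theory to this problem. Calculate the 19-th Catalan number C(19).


C(n) = C(2n, n) / (n+1).
C(38, 19) = 35345263800
C(19) = 35345263800 / 20 = 1767263190


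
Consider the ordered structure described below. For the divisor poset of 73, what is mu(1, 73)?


In a divisor lattice, mu(a,b) = mu(b/a) where mu is the classical Mobius function.
b/a = 73/1 = 73
Prime factorization of 73: primes [73]
73 is squarefree with 1 prime factor(s), so mu(73) = (-1)^1 = -1


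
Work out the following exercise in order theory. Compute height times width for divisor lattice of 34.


Height = length of longest chain minus 1; width = size of largest antichain.
A maximum chain: 1 | 17 | 34  (height 2).
A maximum antichain: {2, 17}  (width 2).
Product = 2 * 2 = 4


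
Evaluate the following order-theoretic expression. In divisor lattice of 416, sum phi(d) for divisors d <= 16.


Divisors of 416 up to 16: [1, 2, 4, 8, 13, 16]
phi values: [1, 1, 2, 4, 12, 8]
Sum = 28


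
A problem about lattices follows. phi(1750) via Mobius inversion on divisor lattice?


phi(n) = n * prod_{p|n} (1 - 1/p).
Prime divisors of 1750: [2, 5, 7]
phi(1750) = 1750 * (1 - 1/2) * (1 - 1/5) * (1 - 1/7)
phi(1750) = 600


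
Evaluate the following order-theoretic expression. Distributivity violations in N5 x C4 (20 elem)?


Distributive law: a ^ (b v c) = (a ^ b) v (a ^ c).
Check all 20^3 = 8000 ordered triples (a,b,c).
  e.g. a=(b,0), b=(a,0), c=(c,0): lhs=(b,0) != rhs=(a,0)
  e.g. a=(b,0), b=(a,0), c=(c,1): lhs=(b,0) != rhs=(a,0)
Total violating triples: 128


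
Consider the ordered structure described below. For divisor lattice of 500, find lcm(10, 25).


In a divisor lattice, join = lcm (least common multiple).
Compute lcm iteratively: start with first element, then lcm(current, next).
Elements: [10, 25]
lcm(10,25) = 50
Final lcm = 50


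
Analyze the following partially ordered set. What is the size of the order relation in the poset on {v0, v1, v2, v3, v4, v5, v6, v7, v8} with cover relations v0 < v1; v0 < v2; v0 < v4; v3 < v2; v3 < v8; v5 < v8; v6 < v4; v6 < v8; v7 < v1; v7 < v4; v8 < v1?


The order relation is {(a,b) : a <= b}, reflexive so it includes (a,a).
Examples: (v0,v0), (v0,v1), (v0,v2), (v0,v4), (v1,v1), ...
Total ordered pairs: 23


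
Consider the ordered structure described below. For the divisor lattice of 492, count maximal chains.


A maximal chain goes from the minimum element to a maximal element via cover relations.
Counting all min-to-max paths in the cover graph.
Total maximal chains: 12


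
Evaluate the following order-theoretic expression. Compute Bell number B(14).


B(n) = number of set partitions of an n-element set.
B(n) satisfies the recurrence: B(n+1) = sum_k C(n,k)*B(k).
B(14) = 190899322


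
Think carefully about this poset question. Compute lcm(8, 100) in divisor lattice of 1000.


In a divisor lattice, join = lcm (least common multiple).
gcd(8,100) = 4
lcm(8,100) = 8*100/gcd = 800/4 = 200


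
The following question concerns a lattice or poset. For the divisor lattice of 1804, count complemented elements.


An element a is complemented if some b has a meet b = bottom, a join b = top.
a is complemented iff gcd(a, n/a)=1, i.e. a is a unitary divisor of 1804.
Complemented elements: 1, 4, 11, 41, 44, 164, ... (2 more)
Count: 8


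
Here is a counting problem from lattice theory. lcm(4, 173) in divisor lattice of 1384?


Join=lcm.
gcd(4,173)=1
lcm=692


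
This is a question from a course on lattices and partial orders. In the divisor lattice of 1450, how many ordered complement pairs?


Complement pair (a,b): a meet b = bottom, a join b = top.
Here: gcd(a,b)=1 and lcm(a,b)=1450, i.e. a*b=1450 with a,b coprime.
Pairs found: (1,1450), (2,725), (25,58), (29,50), ... (4 more)
Total ordered pairs: 8


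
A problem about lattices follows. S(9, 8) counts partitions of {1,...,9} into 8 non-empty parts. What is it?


S(n,k) = k*S(n-1,k) + S(n-1,k-1).
S(8,8) = 1, S(8,7) = 28
S(9,8) = 8*1 + 28 = 8 + 28
S(9,8) = 36


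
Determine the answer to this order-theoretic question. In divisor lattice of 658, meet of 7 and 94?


In a divisor lattice, meet = gcd (greatest common divisor).
By Euclidean algorithm or factoring: gcd(7,94) = 1


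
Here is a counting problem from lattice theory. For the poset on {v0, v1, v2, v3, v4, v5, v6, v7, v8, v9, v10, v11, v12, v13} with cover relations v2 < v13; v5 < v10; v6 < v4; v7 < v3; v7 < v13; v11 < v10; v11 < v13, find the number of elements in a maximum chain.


A chain is a totally ordered subset; we count the number of elements in a maximum chain.
Compute, for each element x, the size of the longest chain ending at x:
  v0: 1
  v1: 1
  v2: 1
  v5: 1
  v6: 1
  v7: 1
  ...
A maximum chain: v7 < v3
Number of elements in the longest chain: 2


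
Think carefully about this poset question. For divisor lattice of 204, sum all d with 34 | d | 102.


Interval [34,102] in divisors of 204: [34, 102]
Sum = 136


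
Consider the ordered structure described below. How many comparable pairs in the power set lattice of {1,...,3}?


A comparable pair {a,b} has a < b or b < a in the order.
Count unordered pairs where one element is strictly below the other.
Examples: {{},{1}}, {{},{2}}, {{},{3}}, {{},{1,2}}, ...
Total comparable pairs: 19


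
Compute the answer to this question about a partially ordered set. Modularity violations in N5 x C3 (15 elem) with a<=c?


Modular law: if a <= c then a v (b ^ c) = (a v b) ^ c.
Check all triples (a,b,c) with a <= c among 15 elements.
  e.g. a=(a,0), b=(c,0), c=(b,0): lhs=(a,0) != rhs=(b,0)
  e.g. a=(a,0), b=(c,1), c=(b,0): lhs=(a,0) != rhs=(b,0)
Total violating triples: 18


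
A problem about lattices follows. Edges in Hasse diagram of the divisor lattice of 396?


A cover relation a -< b holds when a < b with no c strictly between.
Cover relations:
  1 -< 2
  1 -< 3
  1 -< 11
  2 -< 4
  2 -< 6
  2 -< 22
  3 -< 6
  3 -< 9
  ...25 more
Total: 33


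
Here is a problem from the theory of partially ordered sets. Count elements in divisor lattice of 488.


Divisors of 488: [1, 2, 4, 8, 61, 122, 244, 488]
Count: 8


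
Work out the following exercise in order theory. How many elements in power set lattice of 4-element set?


Power set = 2^n.
2^4 = 16


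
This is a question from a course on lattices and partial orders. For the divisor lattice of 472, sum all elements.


sigma(n) = sum of divisors.
Divisors of 472: [1, 2, 4, 8, 59, 118, 236, 472]
Sum = 900


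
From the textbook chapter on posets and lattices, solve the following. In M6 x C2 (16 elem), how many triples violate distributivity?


Distributive law: a ^ (b v c) = (a ^ b) v (a ^ c).
Check all 16^3 = 4096 ordered triples (a,b,c).
  e.g. a=(a1,0), b=(a2,0), c=(a3,0): lhs=(a1,0) != rhs=(0,0)
  e.g. a=(a1,0), b=(a2,0), c=(a3,1): lhs=(a1,0) != rhs=(0,0)
Total violating triples: 960


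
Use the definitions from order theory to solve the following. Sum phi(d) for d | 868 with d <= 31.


Divisors of 868 up to 31: [1, 2, 4, 7, 14, 28, 31]
phi values: [1, 1, 2, 6, 6, 12, 30]
Sum = 58


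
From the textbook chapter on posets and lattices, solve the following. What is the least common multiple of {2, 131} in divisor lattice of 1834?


In a divisor lattice, join = lcm (least common multiple).
Compute lcm iteratively: start with first element, then lcm(current, next).
Elements: [2, 131]
lcm(2,131) = 262
Final lcm = 262


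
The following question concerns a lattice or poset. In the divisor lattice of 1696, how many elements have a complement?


An element a is complemented if some b has a meet b = bottom, a join b = top.
a is complemented iff gcd(a, n/a)=1, i.e. a is a unitary divisor of 1696.
Complemented elements: 1, 32, 53, 1696
Count: 4


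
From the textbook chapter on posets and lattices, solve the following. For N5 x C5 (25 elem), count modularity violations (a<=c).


Modular law: if a <= c then a v (b ^ c) = (a v b) ^ c.
Check all triples (a,b,c) with a <= c among 25 elements.
  e.g. a=(a,0), b=(c,0), c=(b,0): lhs=(a,0) != rhs=(b,0)
  e.g. a=(a,0), b=(c,1), c=(b,0): lhs=(a,0) != rhs=(b,0)
Total violating triples: 75


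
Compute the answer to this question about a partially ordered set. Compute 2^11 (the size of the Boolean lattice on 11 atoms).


Power set = 2^n.
2^11 = 2048


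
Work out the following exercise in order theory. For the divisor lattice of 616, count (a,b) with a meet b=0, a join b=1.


Complement pair (a,b): a meet b = bottom, a join b = top.
Here: gcd(a,b)=1 and lcm(a,b)=616, i.e. a*b=616 with a,b coprime.
Pairs found: (1,616), (7,88), (8,77), (11,56), ... (4 more)
Total ordered pairs: 8


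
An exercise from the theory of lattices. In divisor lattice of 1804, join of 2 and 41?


In a divisor lattice, join = lcm (least common multiple).
gcd(2,41) = 1
lcm(2,41) = 2*41/gcd = 82/1 = 82


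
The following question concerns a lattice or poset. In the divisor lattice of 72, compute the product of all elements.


Divisors of 72: [1, 2, 3, 4, 6, 8, 9, 12, 18, 24, 36, 72]
Product = n^(d(n)/2) = 72^(12/2)
Product = 139314069504


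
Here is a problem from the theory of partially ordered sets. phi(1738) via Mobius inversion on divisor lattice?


phi(n) = n * prod_{p|n} (1 - 1/p).
Prime divisors of 1738: [2, 11, 79]
phi(1738) = 1738 * (1 - 1/2) * (1 - 1/11) * (1 - 1/79)
phi(1738) = 780


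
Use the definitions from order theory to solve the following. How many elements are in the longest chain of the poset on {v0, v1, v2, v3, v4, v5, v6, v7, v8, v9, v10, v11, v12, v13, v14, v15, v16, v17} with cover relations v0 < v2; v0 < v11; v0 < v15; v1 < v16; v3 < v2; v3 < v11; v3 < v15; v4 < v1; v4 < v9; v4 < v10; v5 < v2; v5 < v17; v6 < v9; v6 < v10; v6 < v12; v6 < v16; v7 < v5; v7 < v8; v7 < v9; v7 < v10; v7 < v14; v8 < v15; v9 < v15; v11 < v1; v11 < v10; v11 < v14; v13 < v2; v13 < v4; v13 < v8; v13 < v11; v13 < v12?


A chain is a totally ordered subset; we count the number of elements in a maximum chain.
Compute, for each element x, the size of the longest chain ending at x:
  v0: 1
  v3: 1
  v6: 1
  v7: 1
  v13: 1
  v4: 2
  ...
A maximum chain: v13 < v4 < v9 < v15
Number of elements in the longest chain: 4


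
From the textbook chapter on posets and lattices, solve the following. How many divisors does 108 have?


Divisors of 108: [1, 2, 3, 4, 6, 9, 12, 18, 27, 36, 54, 108]
Count: 12


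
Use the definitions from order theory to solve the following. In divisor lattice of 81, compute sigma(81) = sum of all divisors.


sigma(n) = sum of divisors.
Divisors of 81: [1, 3, 9, 27, 81]
Sum = 121


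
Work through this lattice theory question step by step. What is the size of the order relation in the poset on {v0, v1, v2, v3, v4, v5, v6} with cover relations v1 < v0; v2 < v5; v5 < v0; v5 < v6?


The order relation is {(a,b) : a <= b}, reflexive so it includes (a,a).
Examples: (v0,v0), (v1,v0), (v1,v1), (v2,v0), (v2,v2), ...
Total ordered pairs: 13


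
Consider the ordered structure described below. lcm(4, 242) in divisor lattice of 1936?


Join=lcm.
gcd(4,242)=2
lcm=484


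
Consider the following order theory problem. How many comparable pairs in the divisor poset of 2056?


A comparable pair {a,b} has a < b or b < a in the order.
Count unordered pairs where one element is strictly below the other.
Examples: {1,2}, {1,4}, {1,8}, {1,257}, ...
Total comparable pairs: 22


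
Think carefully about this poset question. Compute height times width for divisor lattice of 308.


Height = length of longest chain minus 1; width = size of largest antichain.
A maximum chain: 1 | 11 | 77 | 154 | 308  (height 4).
A maximum antichain: {4, 14, 22, 77}  (width 4).
Product = 4 * 4 = 16


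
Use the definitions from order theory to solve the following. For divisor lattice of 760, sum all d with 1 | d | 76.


Interval [1,76] in divisors of 760: [1, 2, 4, 19, 38, 76]
Sum = 140


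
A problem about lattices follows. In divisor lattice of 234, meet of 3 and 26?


In a divisor lattice, meet = gcd (greatest common divisor).
By Euclidean algorithm or factoring: gcd(3,26) = 1


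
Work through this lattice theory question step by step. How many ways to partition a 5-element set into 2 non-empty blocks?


S(n,k) = k*S(n-1,k) + S(n-1,k-1).
S(4,2) = 7, S(4,1) = 1
S(5,2) = 2*7 + 1 = 14 + 1
S(5,2) = 15


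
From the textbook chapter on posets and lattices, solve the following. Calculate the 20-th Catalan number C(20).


C(n) = C(2n, n) / (n+1).
C(40, 20) = 137846528820
C(20) = 137846528820 / 21 = 6564120420


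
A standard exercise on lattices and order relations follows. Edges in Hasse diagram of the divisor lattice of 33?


A cover relation a -< b holds when a < b with no c strictly between.
Cover relations:
  1 -< 3
  1 -< 11
  3 -< 33
  11 -< 33
Total: 4


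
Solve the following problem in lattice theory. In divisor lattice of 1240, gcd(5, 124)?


Meet=gcd.
gcd(5,124)=1


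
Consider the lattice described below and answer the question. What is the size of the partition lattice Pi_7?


B(n) = number of set partitions of an n-element set.
B(n) satisfies the recurrence: B(n+1) = sum_k C(n,k)*B(k).
B(7) = 877


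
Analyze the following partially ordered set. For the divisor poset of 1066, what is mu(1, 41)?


In a divisor lattice, mu(a,b) = mu(b/a) where mu is the classical Mobius function.
b/a = 41/1 = 41
Prime factorization of 41: primes [41]
41 is squarefree with 1 prime factor(s), so mu(41) = (-1)^1 = -1


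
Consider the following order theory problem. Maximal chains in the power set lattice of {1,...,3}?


A maximal chain goes from the minimum element to a maximal element via cover relations.
Counting all min-to-max paths in the cover graph.
Total maximal chains: 6


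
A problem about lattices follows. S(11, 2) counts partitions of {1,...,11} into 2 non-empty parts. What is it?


S(n,k) = k*S(n-1,k) + S(n-1,k-1).
S(10,2) = 511, S(10,1) = 1
S(11,2) = 2*511 + 1 = 1022 + 1
S(11,2) = 1023


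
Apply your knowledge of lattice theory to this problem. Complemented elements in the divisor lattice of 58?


An element a is complemented if some b has a meet b = bottom, a join b = top.
a is complemented iff gcd(a, n/a)=1, i.e. a is a unitary divisor of 58.
Complemented elements: 1, 2, 29, 58
Count: 4


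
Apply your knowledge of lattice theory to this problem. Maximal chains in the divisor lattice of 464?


A maximal chain goes from the minimum element to a maximal element via cover relations.
Counting all min-to-max paths in the cover graph.
Total maximal chains: 5


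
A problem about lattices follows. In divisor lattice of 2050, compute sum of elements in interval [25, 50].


Interval [25,50] in divisors of 2050: [25, 50]
Sum = 75


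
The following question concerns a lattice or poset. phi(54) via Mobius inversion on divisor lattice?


phi(n) = n * prod_{p|n} (1 - 1/p).
Prime divisors of 54: [2, 3]
phi(54) = 54 * (1 - 1/2) * (1 - 1/3)
phi(54) = 18


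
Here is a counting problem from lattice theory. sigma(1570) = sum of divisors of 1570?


sigma(n) = sum of divisors.
Divisors of 1570: [1, 2, 5, 10, 157, 314, 785, 1570]
Sum = 2844


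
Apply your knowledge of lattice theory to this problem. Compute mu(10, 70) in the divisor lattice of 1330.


In a divisor lattice, mu(a,b) = mu(b/a) where mu is the classical Mobius function.
b/a = 70/10 = 7
Prime factorization of 7: primes [7]
7 is squarefree with 1 prime factor(s), so mu(7) = (-1)^1 = -1


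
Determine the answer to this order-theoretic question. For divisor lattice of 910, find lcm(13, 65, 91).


In a divisor lattice, join = lcm (least common multiple).
Compute lcm iteratively: start with first element, then lcm(current, next).
Elements: [13, 65, 91]
lcm(13,65) = 65
lcm(65,91) = 455
Final lcm = 455


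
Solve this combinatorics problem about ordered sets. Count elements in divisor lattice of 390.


Divisors of 390: [1, 2, 3, 5, 6, 10, 13, 15, 26, 30, 39, 65, 78, 130, 195, 390]
Count: 16


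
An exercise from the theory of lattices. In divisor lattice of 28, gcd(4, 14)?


Meet=gcd.
gcd(4,14)=2


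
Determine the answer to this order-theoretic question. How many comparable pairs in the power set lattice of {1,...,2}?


A comparable pair {a,b} has a < b or b < a in the order.
Count unordered pairs where one element is strictly below the other.
Examples: {{},{1}}, {{},{2}}, {{},{1,2}}, {{1},{1,2}}, ...
Total comparable pairs: 5


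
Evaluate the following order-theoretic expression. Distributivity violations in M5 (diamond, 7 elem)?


Distributive law: a ^ (b v c) = (a ^ b) v (a ^ c).
Check all 7^3 = 343 ordered triples (a,b,c).
  e.g. a=a1, b=a2, c=a3: lhs=a1 != rhs=0
  e.g. a=a1, b=a2, c=a4: lhs=a1 != rhs=0
Total violating triples: 60


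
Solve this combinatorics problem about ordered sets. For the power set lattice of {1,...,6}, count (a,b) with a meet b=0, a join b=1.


Complement pair (a,b): a meet b = bottom, a join b = top.
Here: A intersect B = {} and A union B = {1,...,6}.
Pairs found: ({},{1,2,3,4,5,6}), ({1},{2,3,4,5,6}), ({2},{1,3,4,5,6}), ({3},{1,2,4,5,6}), ... (60 more)
Total ordered pairs: 64


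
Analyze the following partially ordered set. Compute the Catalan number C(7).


C(n) = C(2n, n) / (n+1).
C(14, 7) = 3432
C(7) = 3432 / 8 = 429


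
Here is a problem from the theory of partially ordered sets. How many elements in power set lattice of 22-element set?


Power set = 2^n.
2^22 = 4194304


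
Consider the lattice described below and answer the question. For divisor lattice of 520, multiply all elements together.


Divisors of 520: [1, 2, 4, 5, 8, 10, 13, 20, 26, 40, 52, 65, 104, 130, 260, 520]
Product = n^(d(n)/2) = 520^(16/2)
Product = 5345972853145600000000


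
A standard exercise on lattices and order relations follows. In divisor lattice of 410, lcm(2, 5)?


Join=lcm.
gcd(2,5)=1
lcm=10


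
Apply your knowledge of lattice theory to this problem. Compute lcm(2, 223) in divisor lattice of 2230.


In a divisor lattice, join = lcm (least common multiple).
gcd(2,223) = 1
lcm(2,223) = 2*223/gcd = 446/1 = 446


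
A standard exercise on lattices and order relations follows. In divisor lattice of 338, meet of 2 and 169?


In a divisor lattice, meet = gcd (greatest common divisor).
By Euclidean algorithm or factoring: gcd(2,169) = 1


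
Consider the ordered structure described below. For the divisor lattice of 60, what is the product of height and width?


Height = length of longest chain minus 1; width = size of largest antichain.
A maximum chain: 1 | 5 | 15 | 30 | 60  (height 4).
A maximum antichain: {4, 6, 10, 15}  (width 4).
Product = 4 * 4 = 16


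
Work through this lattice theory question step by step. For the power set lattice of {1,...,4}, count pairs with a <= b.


The order relation is {(a,b) : a <= b}, reflexive so it includes (a,a).
Examples: ({},{}), ({},{1,2}), ({},{1,2,3}), ({},{1,2,3,4}), ({},{1,2,4}), ...
Total ordered pairs: 81


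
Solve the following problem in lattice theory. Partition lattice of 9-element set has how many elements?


B(n) = number of set partitions of an n-element set.
B(n) satisfies the recurrence: B(n+1) = sum_k C(n,k)*B(k).
B(9) = 21147


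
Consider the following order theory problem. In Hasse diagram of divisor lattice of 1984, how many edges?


A cover relation a -< b holds when a < b with no c strictly between.
Cover relations:
  1 -< 2
  1 -< 31
  2 -< 4
  2 -< 62
  4 -< 8
  4 -< 124
  8 -< 16
  8 -< 248
  ...11 more
Total: 19


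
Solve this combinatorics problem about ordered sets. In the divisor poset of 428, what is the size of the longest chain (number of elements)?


A chain is a totally ordered subset; we count the number of elements in a maximum chain.
Compute, for each element x, the size of the longest chain ending at x:
  1: 1
  2: 2
  107: 2
  4: 3
  214: 3
  428: 4
A maximum chain: 1 < 2 < 4 < 428
Number of elements in the longest chain: 4


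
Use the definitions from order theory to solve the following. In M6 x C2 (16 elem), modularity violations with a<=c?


Modular law: if a <= c then a v (b ^ c) = (a v b) ^ c.
Check all triples (a,b,c) with a <= c among 16 elements.
This lattice is modular (diamonds M_m and their chain-products are modular).
Total violating triples: 0


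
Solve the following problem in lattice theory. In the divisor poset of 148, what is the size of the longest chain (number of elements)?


A chain is a totally ordered subset; we count the number of elements in a maximum chain.
Compute, for each element x, the size of the longest chain ending at x:
  1: 1
  2: 2
  37: 2
  4: 3
  74: 3
  148: 4
A maximum chain: 1 < 2 < 4 < 148
Number of elements in the longest chain: 4


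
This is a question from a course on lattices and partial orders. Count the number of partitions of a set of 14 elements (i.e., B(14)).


B(n) = number of set partitions of an n-element set.
B(n) satisfies the recurrence: B(n+1) = sum_k C(n,k)*B(k).
B(14) = 190899322


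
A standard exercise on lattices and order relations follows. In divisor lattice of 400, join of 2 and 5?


In a divisor lattice, join = lcm (least common multiple).
gcd(2,5) = 1
lcm(2,5) = 2*5/gcd = 10/1 = 10


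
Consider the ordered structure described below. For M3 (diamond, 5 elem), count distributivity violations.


Distributive law: a ^ (b v c) = (a ^ b) v (a ^ c).
Check all 5^3 = 125 ordered triples (a,b,c).
  e.g. a=a1, b=a2, c=a3: lhs=a1 != rhs=0
  e.g. a=a1, b=a3, c=a2: lhs=a1 != rhs=0
Total violating triples: 6


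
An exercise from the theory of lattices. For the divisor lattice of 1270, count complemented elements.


An element a is complemented if some b has a meet b = bottom, a join b = top.
a is complemented iff gcd(a, n/a)=1, i.e. a is a unitary divisor of 1270.
Complemented elements: 1, 2, 5, 10, 127, 254, ... (2 more)
Count: 8


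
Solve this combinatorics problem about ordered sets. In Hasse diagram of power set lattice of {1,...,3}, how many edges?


A cover relation a -< b holds when a < b with no c strictly between.
Cover relations:
  {} -< {1}
  {} -< {2}
  {} -< {3}
  {1} -< {1,2}
  {1} -< {1,3}
  {2} -< {1,2}
  {2} -< {2,3}
  {3} -< {1,3}
  ...4 more
Total: 12


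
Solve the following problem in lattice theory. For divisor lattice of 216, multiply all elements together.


Divisors of 216: [1, 2, 3, 4, 6, 8, 9, 12, 18, 24, 27, 36, 54, 72, 108, 216]
Product = n^(d(n)/2) = 216^(16/2)
Product = 4738381338321616896


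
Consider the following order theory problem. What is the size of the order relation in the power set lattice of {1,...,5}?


The order relation is {(a,b) : a <= b}, reflexive so it includes (a,a).
Examples: ({},{}), ({},{1,2}), ({},{1,2,3}), ({},{1,2,3,4}), ({},{1,2,3,4,5}), ...
Total ordered pairs: 243


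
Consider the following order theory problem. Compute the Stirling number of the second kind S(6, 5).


S(n,k) = k*S(n-1,k) + S(n-1,k-1).
S(5,5) = 1, S(5,4) = 10
S(6,5) = 5*1 + 10 = 5 + 10
S(6,5) = 15


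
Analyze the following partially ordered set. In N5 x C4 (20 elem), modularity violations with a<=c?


Modular law: if a <= c then a v (b ^ c) = (a v b) ^ c.
Check all triples (a,b,c) with a <= c among 20 elements.
  e.g. a=(a,0), b=(c,0), c=(b,0): lhs=(a,0) != rhs=(b,0)
  e.g. a=(a,0), b=(c,1), c=(b,0): lhs=(a,0) != rhs=(b,0)
Total violating triples: 40


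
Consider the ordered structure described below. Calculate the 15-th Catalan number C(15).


C(n) = C(2n, n) / (n+1).
C(30, 15) = 155117520
C(15) = 155117520 / 16 = 9694845


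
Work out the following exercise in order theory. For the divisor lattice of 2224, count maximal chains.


A maximal chain goes from the minimum element to a maximal element via cover relations.
Counting all min-to-max paths in the cover graph.
Total maximal chains: 5


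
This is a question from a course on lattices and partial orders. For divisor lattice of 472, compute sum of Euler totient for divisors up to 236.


Divisors of 472 up to 236: [1, 2, 4, 8, 59, 118, 236]
phi values: [1, 1, 2, 4, 58, 58, 116]
Sum = 240


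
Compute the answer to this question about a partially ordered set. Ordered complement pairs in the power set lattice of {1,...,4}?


Complement pair (a,b): a meet b = bottom, a join b = top.
Here: A intersect B = {} and A union B = {1,...,4}.
Pairs found: ({},{1,2,3,4}), ({1},{2,3,4}), ({2},{1,3,4}), ({3},{1,2,4}), ... (12 more)
Total ordered pairs: 16


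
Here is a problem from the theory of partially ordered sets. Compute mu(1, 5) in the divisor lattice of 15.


In a divisor lattice, mu(a,b) = mu(b/a) where mu is the classical Mobius function.
b/a = 5/1 = 5
Prime factorization of 5: primes [5]
5 is squarefree with 1 prime factor(s), so mu(5) = (-1)^1 = -1


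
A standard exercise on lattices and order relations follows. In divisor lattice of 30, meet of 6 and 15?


In a divisor lattice, meet = gcd (greatest common divisor).
By Euclidean algorithm or factoring: gcd(6,15) = 3


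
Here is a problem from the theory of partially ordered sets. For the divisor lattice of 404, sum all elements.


sigma(n) = sum of divisors.
Divisors of 404: [1, 2, 4, 101, 202, 404]
Sum = 714


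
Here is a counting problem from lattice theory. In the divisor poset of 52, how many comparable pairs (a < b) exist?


A comparable pair {a,b} has a < b or b < a in the order.
Count unordered pairs where one element is strictly below the other.
Examples: {1,2}, {1,4}, {1,13}, {1,26}, ...
Total comparable pairs: 12


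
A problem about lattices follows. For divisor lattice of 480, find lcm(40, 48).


In a divisor lattice, join = lcm (least common multiple).
Compute lcm iteratively: start with first element, then lcm(current, next).
Elements: [40, 48]
lcm(40,48) = 240
Final lcm = 240


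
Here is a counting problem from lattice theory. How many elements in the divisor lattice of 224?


Divisors of 224: [1, 2, 4, 7, 8, 14, 16, 28, 32, 56, 112, 224]
Count: 12


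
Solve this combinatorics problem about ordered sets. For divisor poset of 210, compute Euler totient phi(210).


phi(n) = n * prod_{p|n} (1 - 1/p).
Prime divisors of 210: [2, 3, 5, 7]
phi(210) = 210 * (1 - 1/2) * (1 - 1/3) * (1 - 1/5) * (1 - 1/7)
phi(210) = 48


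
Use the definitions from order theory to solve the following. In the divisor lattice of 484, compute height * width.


Height = length of longest chain minus 1; width = size of largest antichain.
A maximum chain: 1 | 11 | 121 | 242 | 484  (height 4).
A maximum antichain: {4, 22, 121}  (width 3).
Product = 4 * 3 = 12


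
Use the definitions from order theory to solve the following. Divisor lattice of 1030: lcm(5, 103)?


Join=lcm.
gcd(5,103)=1
lcm=515


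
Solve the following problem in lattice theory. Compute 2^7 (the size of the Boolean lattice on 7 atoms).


Power set = 2^n.
2^7 = 128


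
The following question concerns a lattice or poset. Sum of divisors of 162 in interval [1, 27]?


Interval [1,27] in divisors of 162: [1, 3, 9, 27]
Sum = 40


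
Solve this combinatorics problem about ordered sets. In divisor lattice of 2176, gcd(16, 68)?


Meet=gcd.
gcd(16,68)=4


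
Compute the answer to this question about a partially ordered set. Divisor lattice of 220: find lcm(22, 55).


In a divisor lattice, join = lcm (least common multiple).
gcd(22,55) = 11
lcm(22,55) = 22*55/gcd = 1210/11 = 110


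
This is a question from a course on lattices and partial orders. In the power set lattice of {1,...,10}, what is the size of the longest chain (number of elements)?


A chain is a totally ordered subset; we count the number of elements in a maximum chain.
Compute, for each element x, the size of the longest chain ending at x:
  {}: 1
  {1}: 2
  {2}: 2
  {3}: 2
  {4}: 2
  {5}: 2
  ...
A maximum chain: {} < {1} < {1,2} < {1,2,3} < {1,2,3,4} < {1,2,3,4,5} < {1,2,3,4,5,6} < {1,2,3,4,5,6,7} < {1,2,3,4,5,6,7,8} < {1,2,3,4,5,6,7,8,9} < {1,2,3,4,5,6,7,8,9,10}
Number of elements in the longest chain: 11


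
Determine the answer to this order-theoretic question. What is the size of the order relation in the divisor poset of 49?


The order relation is {(a,b) : a <= b}, reflexive so it includes (a,a).
Examples: (1,1), (1,49), (1,7), (49,49), (7,49), ...
Total ordered pairs: 6


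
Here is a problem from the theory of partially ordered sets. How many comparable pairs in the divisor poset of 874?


A comparable pair {a,b} has a < b or b < a in the order.
Count unordered pairs where one element is strictly below the other.
Examples: {1,2}, {1,19}, {1,23}, {1,38}, ...
Total comparable pairs: 19


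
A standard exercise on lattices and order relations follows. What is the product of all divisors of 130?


Divisors of 130: [1, 2, 5, 10, 13, 26, 65, 130]
Product = n^(d(n)/2) = 130^(8/2)
Product = 285610000


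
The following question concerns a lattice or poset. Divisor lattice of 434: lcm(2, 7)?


Join=lcm.
gcd(2,7)=1
lcm=14


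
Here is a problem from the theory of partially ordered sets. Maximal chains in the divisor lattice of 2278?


A maximal chain goes from the minimum element to a maximal element via cover relations.
Counting all min-to-max paths in the cover graph.
Total maximal chains: 6


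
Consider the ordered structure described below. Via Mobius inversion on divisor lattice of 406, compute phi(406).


phi(n) = n * prod_{p|n} (1 - 1/p).
Prime divisors of 406: [2, 7, 29]
phi(406) = 406 * (1 - 1/2) * (1 - 1/7) * (1 - 1/29)
phi(406) = 168


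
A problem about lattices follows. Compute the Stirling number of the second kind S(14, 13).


S(n,k) = k*S(n-1,k) + S(n-1,k-1).
S(13,13) = 1, S(13,12) = 78
S(14,13) = 13*1 + 78 = 13 + 78
S(14,13) = 91
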